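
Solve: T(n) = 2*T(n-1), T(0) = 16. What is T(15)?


Unrolling:
T(15) = 2*T(14) = 2^2*T(13) = ... = 2^15*T(0)
= 2^15 * 16
= 32768 * 16 = 524288


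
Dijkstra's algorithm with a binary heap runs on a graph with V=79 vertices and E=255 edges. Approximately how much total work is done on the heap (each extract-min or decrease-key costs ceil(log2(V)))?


Dijkstra with a binary heap: each vertex is extracted once, each edge may relax once.
Each heap operation costs O(log V).
V + E = 79 + 255 = 334
ceil(log2(79)) = 7 (since 2^6 = 64 < 79 <= 128 = 2^7)
Total heap work = (V+E) * ceil(log2(V)) = 334 * 7 = 2338


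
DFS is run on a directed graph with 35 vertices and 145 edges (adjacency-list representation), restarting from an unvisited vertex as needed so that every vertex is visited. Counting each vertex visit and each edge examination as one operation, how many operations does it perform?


A full DFS traversal processes each vertex exactly once (push/pop on stack).
Each directed edge is examined once.
V = 35, E = 145
V + E = 180


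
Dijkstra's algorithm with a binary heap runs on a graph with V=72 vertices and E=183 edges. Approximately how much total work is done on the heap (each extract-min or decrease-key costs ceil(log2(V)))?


Dijkstra with a binary heap: each vertex is extracted once, each edge may relax once.
Each heap operation costs O(log V).
V + E = 72 + 183 = 255
ceil(log2(72)) = 7 (since 2^6 = 64 < 72 <= 128 = 2^7)
Total heap work = (V+E) * ceil(log2(V)) = 255 * 7 = 1785


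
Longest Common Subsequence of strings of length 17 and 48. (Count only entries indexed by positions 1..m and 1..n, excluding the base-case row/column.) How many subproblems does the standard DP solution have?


DP table indexed by positions in both strings.
First string: 17 positions
Second string: 48 positions
Total = 17 * 48 = 816


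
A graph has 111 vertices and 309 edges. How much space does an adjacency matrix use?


Adjacency matrix: V x V grid of entries
Space = V^2 = 111^2 = 111 * 111 = 12321


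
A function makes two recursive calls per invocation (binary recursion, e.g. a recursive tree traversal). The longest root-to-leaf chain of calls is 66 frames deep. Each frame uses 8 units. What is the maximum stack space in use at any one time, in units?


Binary recursion: the two calls run one after the other, so only one root-to-leaf chain of frames is on the stack at a time.
Maximum depth (longest chain) = 66 frames
Each frame = 8 units
Max stack space = 66 * 8 = 528


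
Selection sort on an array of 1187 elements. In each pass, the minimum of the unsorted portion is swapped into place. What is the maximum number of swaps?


Selection sort performs one swap per pass:
  Pass 1: find min in positions 0 to 1186, swap with position 0
  Pass 2: find min in positions 1 to 1186, swap with position 1
  Pass 3: find min in positions 2 to 1186, swap with position 2
  Pass 4: find min in positions 3 to 1186, swap with position 3
  Pass 5: find min in positions 4 to 1186, swap with position 4
  ... (1181 more passes)
Total passes (and swaps) = n - 1 = 1187 - 1 = 1186


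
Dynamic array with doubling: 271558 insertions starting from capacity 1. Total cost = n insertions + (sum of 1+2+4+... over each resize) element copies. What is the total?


n = 271558
Insertion costs: 271558
Resizes copy 1, 2, 4, ... up to the largest power of 2 that is <= n-1 = 271557, i.e. 262144.
Copy costs = 1 + 2 + 4 + 8 + 16 + 32 + 64 + 128 + 256 + 512 + 1024 + 2048 + 4096 + 8192 + 16384 + 32768 + 65536 + 131072 + 262144 = 524287
Total = 271558 + 524287 = 795845


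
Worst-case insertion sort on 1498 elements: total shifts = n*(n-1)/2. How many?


Sum of shifts = 1 + 2 + 3 + ... + 1497
= 1498 * 1497 / 2
= 2242506 / 2
= 1121253


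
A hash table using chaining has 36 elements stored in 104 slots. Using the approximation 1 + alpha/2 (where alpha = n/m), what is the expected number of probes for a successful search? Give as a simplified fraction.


Load factor alpha = n/m = 36/104
Expected probes = 1 + alpha/2 = 1 + 36/(2*104)
= 1 + 36/208
= 208/208 + 36/208
= 244/208
Simplify: 61/52


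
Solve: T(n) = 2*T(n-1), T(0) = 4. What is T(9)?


Unrolling:
T(9) = 2*T(8) = 2^2*T(7) = ... = 2^9*T(0)
= 2^9 * 4
= 512 * 4 = 2048


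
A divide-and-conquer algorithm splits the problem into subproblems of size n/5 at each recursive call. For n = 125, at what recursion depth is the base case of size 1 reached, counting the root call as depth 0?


At each depth, the problem size is divided by 5:
  Depth 0: problem size = 125
  Depth 1: problem size = 25
  Depth 2: problem size = 5
  Depth 3: problem size = 1 (base case)
The base case is reached at depth log_5(125) = 3 (the tree has 4 levels counting depth 0, but the depth asked for is 3).
Recursion depth = 3


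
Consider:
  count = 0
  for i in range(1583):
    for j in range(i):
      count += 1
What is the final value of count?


For each i, the inner loop runs i times:
  i=0: inner runs 0 times
  i=1: inner runs 1 time
  i=2: inner runs 2 times
  i=3: inner runs 3 times
  i=4: inner runs 4 times
  i=5: inner runs 5 times
  i=6: inner runs 6 times
  i=7: inner runs 7 times
  ...
Total = 0 + 1 + 2 + ... + 1582 = 1583*(1583-1)/2 = 1252153


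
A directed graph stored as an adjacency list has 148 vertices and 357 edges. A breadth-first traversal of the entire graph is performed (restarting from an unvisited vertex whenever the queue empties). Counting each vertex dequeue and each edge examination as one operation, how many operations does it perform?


A full BFS traversal dequeues each vertex once and examines each edge once.
Vertex visits: 148
Edge visits: 357
V + E = 148 + 357 = 505


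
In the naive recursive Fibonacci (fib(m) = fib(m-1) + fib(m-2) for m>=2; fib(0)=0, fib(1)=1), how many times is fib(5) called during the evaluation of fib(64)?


Let N(m) = number of times fib(m) is called while evaluating fib(64).
N(64) = 1 (the initial call).
N(63) = 1 (only fib(64) calls it).
For 1 <= m <= 62: fib(m) is called by fib(m+1) and fib(m+2), so
  N(m) = N(m+1) + N(m+2).
fib(0) is called only by fib(2), so N(0) = N(2).
Walk down from m=64:
  N(64)=1, N(63)=1, N(62)=2, N(61)=3, N(60)=5, N(59)=8, N(58)=13, N(57)=21, N(56)=34, N(55)=55, N(54)=89, N(53)=144, N(52)=233, N(51)=377, N(50)=610, N(49)=987, N(48)=1597, N(47)=2584, N(46)=4181, N(45)=6765, N(44)=10946, N(43)=17711, N(42)=28657, N(41)=46368, N(40)=75025, N(39)=121393, N(38)=196418, N(37)=317811, N(36)=514229, N(35)=832040, N(34)=1346269, N(33)=2178309, N(32)=3524578, N(31)=5702887, N(30)=9227465, N(29)=14930352, N(28)=24157817, N(27)=39088169, N(26)=63245986, N(25)=102334155, N(24)=165580141, N(23)=267914296, N(22)=433494437, N(21)=701408733, N(20)=1134903170, N(19)=1836311903, N(18)=2971215073, N(17)=4807526976, N(16)=7778742049, N(15)=12586269025, N(14)=20365011074, N(13)=32951280099, N(12)=53316291173, N(11)=86267571272, N(10)=139583862445, N(9)=225851433717, N(8)=365435296162, N(7)=591286729879, N(6)=956722026041, N(5)=1548008755920
N(5) = 1548008755920


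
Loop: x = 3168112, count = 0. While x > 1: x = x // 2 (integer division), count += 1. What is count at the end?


The variable x halves each step:
x = 3168112 -> 1584056 -> 792028 -> 396014 -> 198007 -> 99003 -> 49501 -> 24750 -> 12375 -> 6187 -> 3093 -> 1546 -> 773 -> 386 -> 193 -> 96 -> 48 -> 24 -> 12 -> 6 -> 3 -> 1
Number of halvings = floor(log2(3168112)) = 21


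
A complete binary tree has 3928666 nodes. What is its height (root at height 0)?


In a complete binary tree, level k holds nodes 2^k .. 2^(k+1)-1 (1-indexed).
Height = floor(log2(n)) = floor(log2(3928666)) = 21
Check: 2^21 = 2097152 <= 3928666 < 4194304 = 2^22


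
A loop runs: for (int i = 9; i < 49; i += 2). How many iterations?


Loop starts at i = 9, increments by 2, stops when i >= 49.
Number of iterations = ceil((49 - 9) / 2)
= ceil(40 / 2)
= 20


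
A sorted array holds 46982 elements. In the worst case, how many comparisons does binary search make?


Halving sequence: 46982 -> 23491 -> 11745 -> 5872 -> 2936 -> 1468 -> 734 -> 367 -> 183 -> 91 -> 45 -> 22 -> 11 -> 5 -> 2 -> 1
Number of halvings = 15
Max comparisons = 15 + 1 = 16


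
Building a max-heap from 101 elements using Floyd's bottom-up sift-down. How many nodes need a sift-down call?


In a heap of 101 elements (0-indexed array):
  Last element index: 100
  Parent of last element: floor((100 - 1) / 2) = 49
  Internal nodes: indices 0 to 49
  Count = floor(101/2) = 50


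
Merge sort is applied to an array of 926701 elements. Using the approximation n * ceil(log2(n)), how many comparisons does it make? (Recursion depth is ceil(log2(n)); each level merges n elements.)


Merge sort divides the array into halves recursively.
Number of levels = ceil(log2(926701)) = 20
At each level, approximately n = 926701 comparisons are needed for merging.
Total comparisons ~ n * ceil(log2(n)) = 926701 * 20 = 18534020


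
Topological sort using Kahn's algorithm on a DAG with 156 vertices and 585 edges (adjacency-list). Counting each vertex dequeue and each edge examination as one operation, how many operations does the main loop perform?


Kahn's algorithm:
  1. Compute in-degrees: O(V + E)
  2. Process queue: each vertex dequeued once (O(V))
     each edge examined once (O(E))
Total = V + E = 156 + 585 = 741


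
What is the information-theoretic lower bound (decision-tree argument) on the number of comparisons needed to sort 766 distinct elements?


A binary decision tree of height h has at most 2^h leaves and needs at least n! of them, so h >= ceil(log2(n!)).
766! is far too large to multiply out, so use Stirling's series:
  ln(n!) ~ n ln n - n + (1/2) ln(2 pi n) + 1/(12n)  (error below 1/(360 n^3), negligible here)
  ln(766) = 6.6411822
  n ln n = 766 * 6.6411822 = 5087.1456
  (1/2) ln(2 pi * 766) = (1/2) ln(4812.9199) = 4.2395
  1/(12*766) = 0.0001
  ln(766!) ~ 5087.1456 - 766 + 4.2395 + 0.0001 = 4325.3852
Convert to base 2: log2(766!) = 4325.3852 / ln 2 = 4325.3852 / 0.69314718 = 6240.2118
ceil(6240.2118) = 6241


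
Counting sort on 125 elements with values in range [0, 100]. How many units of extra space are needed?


Output array size: 125 (to store sorted result)
Count array size: 101 (one slot per possible value, range 0 to 100)
Total extra space = 125 + 101 = 226


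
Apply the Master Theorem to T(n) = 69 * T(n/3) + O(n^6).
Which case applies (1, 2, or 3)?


The Master Theorem: T(n) = a*T(n/b) + O(n^c)
  a = 69, b = 3, c = 6
log_b(a) = log_3(69) ~ 3.854
Compare b^c with a: 3^6 = 729 > 69, so c > log_b(a).
Since c > log_b(a), Case 3 applies.
T(n) = O(n^6)
Master Theorem case = 3


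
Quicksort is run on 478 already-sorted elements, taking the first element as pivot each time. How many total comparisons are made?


Sum of comparisons per partition:
477 + 476 + ... + 1 + 0
= 478 * (478 - 1) / 2
= 478 * 477 / 2
= 114003


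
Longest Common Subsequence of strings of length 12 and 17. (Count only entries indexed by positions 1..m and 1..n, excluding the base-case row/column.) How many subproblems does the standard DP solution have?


DP table indexed by positions in both strings.
First string: 12 positions
Second string: 17 positions
Total = 12 * 17 = 204


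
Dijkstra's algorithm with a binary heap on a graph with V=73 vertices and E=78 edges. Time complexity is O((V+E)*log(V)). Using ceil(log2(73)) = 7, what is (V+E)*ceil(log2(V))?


Dijkstra with a binary heap: each vertex is extracted once, each edge may relax once.
Each heap operation costs O(log V).
V + E = 73 + 78 = 151
ceil(log2(73)) = 7 (since 2^6 = 64 < 73 <= 128 = 2^7)
Total heap work = (V+E) * ceil(log2(V)) = 151 * 7 = 1057


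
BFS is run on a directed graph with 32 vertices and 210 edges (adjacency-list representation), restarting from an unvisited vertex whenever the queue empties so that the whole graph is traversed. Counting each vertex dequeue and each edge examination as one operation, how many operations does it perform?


A full BFS traversal dequeues each vertex exactly once and examines each directed edge exactly once.
V = 32 (vertex processing cost)
E = 210 (edge examination cost)
Total operations proportional to V + E = 32 + 210 = 242


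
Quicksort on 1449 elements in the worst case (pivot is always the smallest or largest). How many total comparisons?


In the worst case, each partition step picks the worst pivot:
  Partition 1: 1448 comparisons (n-1 elements to compare)
  Partition 2: 1447 comparisons
  Partition 3: 1446 comparisons
  Partition 4: 1445 comparisons
  Partition 5: 1444 comparisons
  ...
  Last partition: 0 comparisons
Total = (n-1) + (n-2) + ... + 1 + 0 = n*(n-1)/2
= 1449*1448/2 = 1049076


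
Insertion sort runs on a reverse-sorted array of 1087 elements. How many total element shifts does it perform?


Sum of shifts = 1 + 2 + 3 + ... + 1086
= 1087 * 1086 / 2
= 1180482 / 2
= 590241


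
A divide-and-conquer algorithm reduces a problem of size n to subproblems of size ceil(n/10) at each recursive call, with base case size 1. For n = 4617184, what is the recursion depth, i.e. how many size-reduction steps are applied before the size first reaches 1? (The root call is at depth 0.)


Each step divides the size by 10 (rounding up); after k steps the size is ceil(n/10^k), which equals 1 exactly when 10^k >= n.
So the depth is the smallest k with 10^k >= 4617184, i.e. ceil(log_10(4617184)).
10^6 = 1000000 < 4617184 <= 10000000 = 10^7
Recursion depth = 7


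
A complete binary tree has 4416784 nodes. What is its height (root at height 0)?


In a complete binary tree, level k holds nodes 2^k .. 2^(k+1)-1 (1-indexed).
Height = floor(log2(n)) = floor(log2(4416784)) = 22
Check: 2^22 = 4194304 <= 4416784 < 8388608 = 2^23


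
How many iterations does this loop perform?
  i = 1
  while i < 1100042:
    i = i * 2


The loop variable doubles each iteration:
i = 1 -> 2 -> 4 -> 8 -> 16 -> 32 -> 64 -> 128 -> 256 -> 512 -> 1024 -> 2048 -> 4096 -> 8192 -> 16384 -> 32768 -> 65536 -> 131072 -> 262144 -> 524288 -> 1048576 -> 2097152 (stop, 2097152 >= 1100042)
Number of doublings = ceil(log2(1100042)) = 21


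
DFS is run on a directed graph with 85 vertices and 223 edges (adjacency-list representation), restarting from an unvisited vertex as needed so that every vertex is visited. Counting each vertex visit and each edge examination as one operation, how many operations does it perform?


A full DFS traversal processes each vertex exactly once (push/pop on stack).
Each directed edge is examined once.
V = 85, E = 223
V + E = 308


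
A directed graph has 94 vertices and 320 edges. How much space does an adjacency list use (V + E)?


Adjacency list: one list head per vertex + one entry per edge
Vertex heads: 94
Edge entries: 320
Total = 94 + 320 = 414


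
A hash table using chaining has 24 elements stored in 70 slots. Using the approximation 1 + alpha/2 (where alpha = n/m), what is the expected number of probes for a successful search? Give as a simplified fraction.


Load factor alpha = n/m = 24/70
Expected probes = 1 + alpha/2 = 1 + 24/(2*70)
= 1 + 24/140
= 140/140 + 24/140
= 164/140
Simplify: 41/35


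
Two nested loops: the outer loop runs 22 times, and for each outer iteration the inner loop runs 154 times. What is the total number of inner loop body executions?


Outer loop: 22 iterations
Inner loop: 154 iterations per outer iteration
Total = 22 * 154 = 3388


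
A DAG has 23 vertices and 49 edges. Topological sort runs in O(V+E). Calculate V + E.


V = 23 (vertex processing)
E = 49 (edge processing)
V + E = 23 + 49 = 72


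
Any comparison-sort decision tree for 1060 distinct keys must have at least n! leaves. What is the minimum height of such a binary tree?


A binary decision tree of height h has at most 2^h leaves and needs at least n! of them, so h >= ceil(log2(n!)).
1060! is far too large to multiply out, so use Stirling's series:
  ln(n!) ~ n ln n - n + (1/2) ln(2 pi n) + 1/(12n)  (error below 1/(360 n^3), negligible here)
  ln(1060) = 6.9660242
  n ln n = 1060 * 6.9660242 = 7383.9857
  (1/2) ln(2 pi * 1060) = (1/2) ln(6660.1764) = 4.4020
  1/(12*1060) = 0.0001
  ln(1060!) ~ 7383.9857 - 1060 + 4.4020 + 0.0001 = 6328.3878
Convert to base 2: log2(1060!) = 6328.3878 / ln 2 = 6328.3878 / 0.69314718 = 9129.9337
ceil(9129.9337) = 9130


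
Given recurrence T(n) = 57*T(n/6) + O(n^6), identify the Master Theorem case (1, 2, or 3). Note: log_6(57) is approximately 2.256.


Master Theorem parameters: a=57, b=6, c=6
log_b(a) = 2.256
Compare b^c with a: 6^6 = 46656 > 57, so c > log_b(a).
Comparing c=6 vs log_b(a)=2.256:
6 > 2.256 => Case 3
Result: T(n) = O(n^6)
Master Theorem case = 3


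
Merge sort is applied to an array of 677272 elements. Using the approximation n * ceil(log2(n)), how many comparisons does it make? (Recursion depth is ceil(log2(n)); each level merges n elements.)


Merge sort divides the array into halves recursively.
Number of levels = ceil(log2(677272)) = 20
At each level, approximately n = 677272 comparisons are needed for merging.
Total comparisons ~ n * ceil(log2(n)) = 677272 * 20 = 13545440


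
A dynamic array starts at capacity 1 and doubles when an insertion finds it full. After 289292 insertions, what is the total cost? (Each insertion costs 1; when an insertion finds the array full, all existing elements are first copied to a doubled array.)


Insertion cost: 289292 (one per element)
Resizes occur just before inserting elements 2, 3, 5, 9, ...
Elements copied at each resize: 1 + 2 + 4 + 8 + 16 + 32 + 64 + 128 + 256 + 512 + 1024 + 2048 + 4096 + 8192 + 16384 + 32768 + 65536 + 131072 + 262144
Sum of copies = 524287 (geometric series: 2^k - 1)
Total = 289292 + 524287 = 813579


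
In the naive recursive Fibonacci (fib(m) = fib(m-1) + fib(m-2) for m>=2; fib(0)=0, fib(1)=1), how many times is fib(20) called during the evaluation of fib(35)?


Let N(m) = number of times fib(m) is called while evaluating fib(35).
N(35) = 1 (the initial call).
N(34) = 1 (only fib(35) calls it).
For 1 <= m <= 33: fib(m) is called by fib(m+1) and fib(m+2), so
  N(m) = N(m+1) + N(m+2).
fib(0) is called only by fib(2), so N(0) = N(2).
Walk down from m=35:
  N(35)=1, N(34)=1, N(33)=2, N(32)=3, N(31)=5, N(30)=8, N(29)=13, N(28)=21, N(27)=34, N(26)=55, N(25)=89, N(24)=144, N(23)=233, N(22)=377, N(21)=610, N(20)=987
N(20) = 987


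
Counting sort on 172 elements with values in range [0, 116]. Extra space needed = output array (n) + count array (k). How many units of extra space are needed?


Output array size: 172 (to store sorted result)
Count array size: 117 (one slot per possible value, range 0 to 116)
Total extra space = 172 + 117 = 289


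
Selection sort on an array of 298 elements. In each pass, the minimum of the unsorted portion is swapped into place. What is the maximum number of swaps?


Selection sort performs one swap per pass:
  Pass 1: find min in positions 0 to 297, swap with position 0
  Pass 2: find min in positions 1 to 297, swap with position 1
  Pass 3: find min in positions 2 to 297, swap with position 2
  Pass 4: find min in positions 3 to 297, swap with position 3
  Pass 5: find min in positions 4 to 297, swap with position 4
  ... (292 more passes)
Total passes (and swaps) = n - 1 = 298 - 1 = 297


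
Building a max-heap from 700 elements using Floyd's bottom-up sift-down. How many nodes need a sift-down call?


In a heap of 700 elements (0-indexed array):
  Last element index: 699
  Parent of last element: floor((699 - 1) / 2) = 349
  Internal nodes: indices 0 to 349
  Count = floor(700/2) = 350


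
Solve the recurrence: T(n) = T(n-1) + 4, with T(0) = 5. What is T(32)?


Unrolling the recurrence:
T(32) = T(31) + 4
       = T(30) + 4 + 4
       = T(29) + 4*3
       ...
       = T(0) + 4*32
       = 5 + 128 = 133


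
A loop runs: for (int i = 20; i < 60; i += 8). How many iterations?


Loop starts at i = 20, increments by 8, stops when i >= 60.
Number of iterations = ceil((60 - 20) / 8)
= ceil(40 / 8)
= 5


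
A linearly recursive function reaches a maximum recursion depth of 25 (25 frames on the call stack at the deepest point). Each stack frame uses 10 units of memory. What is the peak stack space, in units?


Maximum recursion depth = 25 frames
Memory per frame = 10 units
Total stack space = depth * frame_size
= 25 * 10 = 250


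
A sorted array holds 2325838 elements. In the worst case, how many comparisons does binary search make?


Halving sequence: 2325838 -> 1162919 -> 581459 -> 290729 -> 145364 -> 72682 -> 36341 -> 18170 -> 9085 -> 4542 -> 2271 -> 1135 -> 567 -> 283 -> 141 -> 70 -> 35 -> 17 -> 8 -> 4 -> 2 -> 1
Number of halvings = 21
Max comparisons = 21 + 1 = 22


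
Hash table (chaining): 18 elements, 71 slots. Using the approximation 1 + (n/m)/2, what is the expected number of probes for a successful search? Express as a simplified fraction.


Computing expected probes:
alpha = 18/71
= 1 + alpha/2
= 1 + 18/(2*71)
= (2*71 + 18) / (2*71)
= 160/142 = 80/71


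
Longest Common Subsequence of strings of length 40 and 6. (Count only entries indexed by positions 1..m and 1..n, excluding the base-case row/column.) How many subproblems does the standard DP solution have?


DP table indexed by positions in both strings.
First string: 40 positions
Second string: 6 positions
Total = 40 * 6 = 240


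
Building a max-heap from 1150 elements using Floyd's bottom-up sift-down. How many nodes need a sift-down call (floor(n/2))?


In a heap of 1150 elements (0-indexed array):
  Last element index: 1149
  Parent of last element: floor((1149 - 1) / 2) = 574
  Internal nodes: indices 0 to 574
  Count = floor(1150/2) = 575


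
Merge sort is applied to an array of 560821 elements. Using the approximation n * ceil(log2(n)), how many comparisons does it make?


Merge sort divides the array into halves recursively.
Number of levels = ceil(log2(560821)) = 20
At each level, approximately n = 560821 comparisons are needed for merging.
Total comparisons ~ n * ceil(log2(n)) = 560821 * 20 = 11216420


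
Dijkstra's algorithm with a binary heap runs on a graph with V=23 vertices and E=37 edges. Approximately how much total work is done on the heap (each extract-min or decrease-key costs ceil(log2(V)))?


Dijkstra with a binary heap: each vertex is extracted once, each edge may relax once.
Each heap operation costs O(log V).
V + E = 23 + 37 = 60
ceil(log2(23)) = 5 (since 2^4 = 16 < 23 <= 32 = 2^5)
Total heap work = (V+E) * ceil(log2(V)) = 60 * 5 = 300


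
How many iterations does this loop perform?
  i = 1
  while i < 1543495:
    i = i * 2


The loop variable doubles each iteration:
i = 1 -> 2 -> 4 -> 8 -> 16 -> 32 -> 64 -> 128 -> 256 -> 512 -> 1024 -> 2048 -> 4096 -> 8192 -> 16384 -> 32768 -> 65536 -> 131072 -> 262144 -> 524288 -> 1048576 -> 2097152 (stop, 2097152 >= 1543495)
Number of doublings = ceil(log2(1543495)) = 21


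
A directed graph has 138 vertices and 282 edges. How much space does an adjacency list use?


Adjacency list: one list head per vertex + one entry per edge
Vertex heads: 138
Edge entries: 282
Total = 138 + 282 = 420


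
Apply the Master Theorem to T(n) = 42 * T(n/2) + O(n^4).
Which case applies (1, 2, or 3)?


The Master Theorem: T(n) = a*T(n/b) + O(n^c)
  a = 42, b = 2, c = 4
log_b(a) = log_2(42) ~ 5.392
Compare b^c with a: 2^4 = 16 < 42, so c < log_b(a).
Since c < log_b(a), Case 1 applies.
T(n) = O(n^(log_2 42)) ~ O(n^5.392)
Master Theorem case = 1


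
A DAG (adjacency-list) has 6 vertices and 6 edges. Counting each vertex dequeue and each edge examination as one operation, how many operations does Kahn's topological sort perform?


V = 6 (vertex processing)
E = 6 (edge processing)
V + E = 6 + 6 = 12


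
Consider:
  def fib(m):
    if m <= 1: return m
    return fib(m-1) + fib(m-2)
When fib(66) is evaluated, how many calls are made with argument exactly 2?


Let N(m) = number of times fib(m) is called while evaluating fib(66).
N(66) = 1 (the initial call).
N(65) = 1 (only fib(66) calls it).
For 1 <= m <= 64: fib(m) is called by fib(m+1) and fib(m+2), so
  N(m) = N(m+1) + N(m+2).
fib(0) is called only by fib(2), so N(0) = N(2).
Walk down from m=66:
  N(66)=1, N(65)=1, N(64)=2, N(63)=3, N(62)=5, N(61)=8, N(60)=13, N(59)=21, N(58)=34, N(57)=55, N(56)=89, N(55)=144, N(54)=233, N(53)=377, N(52)=610, N(51)=987, N(50)=1597, N(49)=2584, N(48)=4181, N(47)=6765, N(46)=10946, N(45)=17711, N(44)=28657, N(43)=46368, N(42)=75025, N(41)=121393, N(40)=196418, N(39)=317811, N(38)=514229, N(37)=832040, N(36)=1346269, N(35)=2178309, N(34)=3524578, N(33)=5702887, N(32)=9227465, N(31)=14930352, N(30)=24157817, N(29)=39088169, N(28)=63245986, N(27)=102334155, N(26)=165580141, N(25)=267914296, N(24)=433494437, N(23)=701408733, N(22)=1134903170, N(21)=1836311903, N(20)=2971215073, N(19)=4807526976, N(18)=7778742049, N(17)=12586269025, N(16)=20365011074, N(15)=32951280099, N(14)=53316291173, N(13)=86267571272, N(12)=139583862445, N(11)=225851433717, N(10)=365435296162, N(9)=591286729879, N(8)=956722026041, N(7)=1548008755920, N(6)=2504730781961, N(5)=4052739537881, N(4)=6557470319842, N(3)=10610209857723, N(2)=17167680177565
N(2) = 17167680177565


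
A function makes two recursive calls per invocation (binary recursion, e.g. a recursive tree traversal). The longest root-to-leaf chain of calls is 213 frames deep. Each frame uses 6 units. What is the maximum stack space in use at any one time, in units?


Binary recursion: the two calls run one after the other, so only one root-to-leaf chain of frames is on the stack at a time.
Maximum depth (longest chain) = 213 frames
Each frame = 6 units
Max stack space = 213 * 6 = 1278


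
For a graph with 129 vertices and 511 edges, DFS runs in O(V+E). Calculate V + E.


A full DFS traversal visits each vertex once and examines each edge once.
V = 129
E = 511
Sum = 129 + 511 = 640


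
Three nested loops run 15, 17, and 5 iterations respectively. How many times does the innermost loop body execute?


Loop 1 (outermost): 15 iterations
Loop 2 (middle): 17 iterations per outer
Loop 3 (innermost): 5 iterations per middle
Total = 15 * 17 * 5 = 1275


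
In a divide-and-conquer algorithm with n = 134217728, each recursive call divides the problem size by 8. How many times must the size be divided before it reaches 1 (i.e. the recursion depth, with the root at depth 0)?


Number of divisions = log_8(134217728)
Sizes: 134217728 -> 16777216 -> 2097152 -> 262144 -> 32768 -> 4096 -> 512 -> 64 -> 8 -> 1 (9 divisions)
Recursion depth = 9


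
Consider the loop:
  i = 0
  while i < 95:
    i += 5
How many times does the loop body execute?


Starting at i = 0, each iteration adds 5.
Iterations until i >= 95:
  Iteration 1: i = 0 -> i = 5
  Iteration 2: i = 5 -> i = 10
  Iteration 3: i = 10 -> i = 15
  Iteration 4: i = 15 -> i = 20
  Iteration 5: i = 20 -> i = 25
  Iteration 6: i = 25 -> i = 30
  Iteration 7: i = 30 -> i = 35
  Iteration 8: i = 35 -> i = 40
  ... continuing ...
Total iterations = ceil(95/5) = 19


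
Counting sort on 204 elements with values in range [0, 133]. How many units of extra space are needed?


Output array size: 204 (to store sorted result)
Count array size: 134 (one slot per possible value, range 0 to 133)
Total extra space = 204 + 134 = 338


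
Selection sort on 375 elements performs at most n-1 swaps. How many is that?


Each of the 374 passes places one element in its final position.
Pass 1: swap minimum into position 0
Pass 2: swap minimum of remaining into position 1
...
Pass 374: last two elements, one swap
Maximum swaps = 375 - 1 = 374


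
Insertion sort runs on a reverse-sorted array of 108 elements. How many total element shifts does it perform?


Sum of shifts = 1 + 2 + 3 + ... + 107
= 108 * 107 / 2
= 11556 / 2
= 5778


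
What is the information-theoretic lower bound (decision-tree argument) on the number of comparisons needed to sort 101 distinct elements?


A binary decision tree of height h has at most 2^h leaves and needs at least n! of them, so h >= ceil(log2(n!)).
101! is far too large to multiply out, so use Stirling's series:
  ln(n!) ~ n ln n - n + (1/2) ln(2 pi n) + 1/(12n)  (error below 1/(360 n^3), negligible here)
  ln(101) = 4.6151205
  n ln n = 101 * 4.6151205 = 466.1272
  (1/2) ln(2 pi * 101) = (1/2) ln(634.6017) = 3.2265
  1/(12*101) = 0.0008
  ln(101!) ~ 466.1272 - 101 + 3.2265 + 0.0008 = 368.3545
Convert to base 2: log2(101!) = 368.3545 / ln 2 = 368.3545 / 0.69314718 = 531.4232
ceil(531.4232) = 532


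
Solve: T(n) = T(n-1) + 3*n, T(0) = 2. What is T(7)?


Expanding the recurrence:
T(7) = T(6) + 3*7
       = T(5) + 3*6 + 3*7
       ...
       = T(0) + 3*(1 + 2 + ... + 7)
       = 2 + 3 * 7*8/2
       = 2 + 3 * 28
       = 2 + 84 = 86


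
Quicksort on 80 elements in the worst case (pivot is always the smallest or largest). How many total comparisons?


In the worst case, each partition step picks the worst pivot:
  Partition 1: 79 comparisons (n-1 elements to compare)
  Partition 2: 78 comparisons
  Partition 3: 77 comparisons
  Partition 4: 76 comparisons
  Partition 5: 75 comparisons
  ...
  Last partition: 0 comparisons
Total = (n-1) + (n-2) + ... + 1 + 0 = n*(n-1)/2
= 80*79/2 = 3160


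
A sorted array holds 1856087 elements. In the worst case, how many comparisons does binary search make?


Halving sequence: 1856087 -> 928043 -> 464021 -> 232010 -> 116005 -> 58002 -> 29001 -> 14500 -> 7250 -> 3625 -> 1812 -> 906 -> 453 -> 226 -> 113 -> 56 -> 28 -> 14 -> 7 -> 3 -> 1
Number of halvings = 20
Max comparisons = 20 + 1 = 21


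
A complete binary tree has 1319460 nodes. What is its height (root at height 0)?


In a complete binary tree, level k holds nodes 2^k .. 2^(k+1)-1 (1-indexed).
Height = floor(log2(n)) = floor(log2(1319460)) = 20
Check: 2^20 = 1048576 <= 1319460 < 2097152 = 2^21


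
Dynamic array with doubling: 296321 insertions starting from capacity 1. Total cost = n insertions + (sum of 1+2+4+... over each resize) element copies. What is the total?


n = 296321
Insertion costs: 296321
Resizes copy 1, 2, 4, ... up to the largest power of 2 that is <= n-1 = 296320, i.e. 262144.
Copy costs = 1 + 2 + 4 + 8 + 16 + 32 + 64 + 128 + 256 + 512 + 1024 + 2048 + 4096 + 8192 + 16384 + 32768 + 65536 + 131072 + 262144 = 524287
Total = 296321 + 524287 = 820608


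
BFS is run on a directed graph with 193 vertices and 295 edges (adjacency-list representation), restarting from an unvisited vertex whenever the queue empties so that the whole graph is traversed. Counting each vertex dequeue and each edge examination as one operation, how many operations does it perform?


A full BFS traversal dequeues each vertex exactly once and examines each directed edge exactly once.
V = 193 (vertex processing cost)
E = 295 (edge examination cost)
Total operations proportional to V + E = 193 + 295 = 488


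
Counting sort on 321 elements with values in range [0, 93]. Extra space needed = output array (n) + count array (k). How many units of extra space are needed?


Output array size: 321 (to store sorted result)
Count array size: 94 (one slot per possible value, range 0 to 93)
Total extra space = 321 + 94 = 415


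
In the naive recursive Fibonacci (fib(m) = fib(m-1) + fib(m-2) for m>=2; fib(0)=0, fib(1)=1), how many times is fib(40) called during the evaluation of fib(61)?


Let N(m) = number of times fib(m) is called while evaluating fib(61).
N(61) = 1 (the initial call).
N(60) = 1 (only fib(61) calls it).
For 1 <= m <= 59: fib(m) is called by fib(m+1) and fib(m+2), so
  N(m) = N(m+1) + N(m+2).
fib(0) is called only by fib(2), so N(0) = N(2).
Walk down from m=61:
  N(61)=1, N(60)=1, N(59)=2, N(58)=3, N(57)=5, N(56)=8, N(55)=13, N(54)=21, N(53)=34, N(52)=55, N(51)=89, N(50)=144, N(49)=233, N(48)=377, N(47)=610, N(46)=987, N(45)=1597, N(44)=2584, N(43)=4181, N(42)=6765, N(41)=10946, N(40)=17711
N(40) = 17711


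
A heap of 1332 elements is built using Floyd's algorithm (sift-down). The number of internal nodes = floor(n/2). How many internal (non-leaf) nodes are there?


Leaf nodes occupy roughly half the array.
Sift-down is called for each internal node, starting from the last one.
Internal nodes = floor(n/2) = floor(1332/2) = 666


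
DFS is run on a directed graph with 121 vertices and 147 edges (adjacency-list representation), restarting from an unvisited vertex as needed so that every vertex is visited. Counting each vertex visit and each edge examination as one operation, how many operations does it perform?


A full DFS traversal processes each vertex exactly once (push/pop on stack).
Each directed edge is examined once.
V = 121, E = 147
V + E = 268


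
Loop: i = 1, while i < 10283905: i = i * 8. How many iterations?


i multiplies by 8 each step:
i = 1 -> 8 -> 64 -> 512 -> 4096 -> 32768 -> 262144 -> 2097152 -> 16777216 (stop)
Iterations = ceil(log_8(10283905)) = 8


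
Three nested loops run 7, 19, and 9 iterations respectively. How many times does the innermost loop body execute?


Loop 1 (outermost): 7 iterations
Loop 2 (middle): 19 iterations per outer
Loop 3 (innermost): 9 iterations per middle
Total = 7 * 19 * 9 = 1197


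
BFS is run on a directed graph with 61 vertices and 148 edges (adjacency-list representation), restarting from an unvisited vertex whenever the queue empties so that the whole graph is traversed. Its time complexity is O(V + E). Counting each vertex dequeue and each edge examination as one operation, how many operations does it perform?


A full BFS traversal dequeues each vertex exactly once and examines each directed edge exactly once.
V = 61 (vertex processing cost)
E = 148 (edge examination cost)
Total operations proportional to V + E = 61 + 148 = 209


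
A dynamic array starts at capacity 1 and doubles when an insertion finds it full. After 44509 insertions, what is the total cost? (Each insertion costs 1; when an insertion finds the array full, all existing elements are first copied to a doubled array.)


Insertion cost: 44509 (one per element)
Resizes occur just before inserting elements 2, 3, 5, 9, ...
Elements copied at each resize: 1 + 2 + 4 + 8 + 16 + 32 + 64 + 128 + 256 + 512 + 1024 + 2048 + 4096 + 8192 + 16384 + 32768
Sum of copies = 65535 (geometric series: 2^k - 1)
Total = 44509 + 65535 = 110044


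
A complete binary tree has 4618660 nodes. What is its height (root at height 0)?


In a complete binary tree, level k holds nodes 2^k .. 2^(k+1)-1 (1-indexed).
Height = floor(log2(n)) = floor(log2(4618660)) = 22
Check: 2^22 = 4194304 <= 4618660 < 8388608 = 2^23


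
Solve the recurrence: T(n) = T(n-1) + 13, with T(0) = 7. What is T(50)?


Unrolling the recurrence:
T(50) = T(49) + 13
       = T(48) + 13 + 13
       = T(47) + 13*3
       ...
       = T(0) + 13*50
       = 7 + 650 = 657


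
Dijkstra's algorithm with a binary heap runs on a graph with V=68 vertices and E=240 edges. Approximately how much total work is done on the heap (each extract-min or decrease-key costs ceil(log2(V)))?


Dijkstra with a binary heap: each vertex is extracted once, each edge may relax once.
Each heap operation costs O(log V).
V + E = 68 + 240 = 308
ceil(log2(68)) = 7 (since 2^6 = 64 < 68 <= 128 = 2^7)
Total heap work = (V+E) * ceil(log2(V)) = 308 * 7 = 2156


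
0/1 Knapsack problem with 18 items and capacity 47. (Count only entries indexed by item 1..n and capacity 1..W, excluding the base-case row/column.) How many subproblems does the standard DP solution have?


The DP table is indexed by (item, capacity).
Rows: 18 items
Columns: 47 capacity values (1 to W)
Total subproblems = 18 * 47 = 846


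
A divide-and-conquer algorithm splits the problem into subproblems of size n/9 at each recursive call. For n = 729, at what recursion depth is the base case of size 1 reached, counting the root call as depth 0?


At each depth, the problem size is divided by 9:
  Depth 0: problem size = 729
  Depth 1: problem size = 81
  Depth 2: problem size = 9
  Depth 3: problem size = 1 (base case)
The base case is reached at depth log_9(729) = 3 (the tree has 4 levels counting depth 0, but the depth asked for is 3).
Recursion depth = 3


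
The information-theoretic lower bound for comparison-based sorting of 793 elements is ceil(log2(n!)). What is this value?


A binary decision tree of height h has at most 2^h leaves and needs at least n! of them, so h >= ceil(log2(n!)).
793! is far too large to multiply out, so use Stirling's series:
  ln(n!) ~ n ln n - n + (1/2) ln(2 pi n) + 1/(12n)  (error below 1/(360 n^3), negligible here)
  ln(793) = 6.6758232
  n ln n = 793 * 6.6758232 = 5293.9278
  (1/2) ln(2 pi * 793) = (1/2) ln(4982.5659) = 4.2569
  1/(12*793) = 0.0001
  ln(793!) ~ 5293.9278 - 793 + 4.2569 + 0.0001 = 4505.1848
Convert to base 2: log2(793!) = 4505.1848 / ln 2 = 4505.1848 / 0.69314718 = 6499.6078
ceil(6499.6078) = 6500


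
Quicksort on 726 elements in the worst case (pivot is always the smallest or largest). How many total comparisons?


In the worst case, each partition step picks the worst pivot:
  Partition 1: 725 comparisons (n-1 elements to compare)
  Partition 2: 724 comparisons
  Partition 3: 723 comparisons
  Partition 4: 722 comparisons
  Partition 5: 721 comparisons
  ...
  Last partition: 0 comparisons
Total = (n-1) + (n-2) + ... + 1 + 0 = n*(n-1)/2
= 726*725/2 = 263175


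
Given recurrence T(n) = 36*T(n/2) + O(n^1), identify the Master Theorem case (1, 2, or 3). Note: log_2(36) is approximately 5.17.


Master Theorem parameters: a=36, b=2, c=1
log_b(a) = 5.17
Compare b^c with a: 2^1 = 2 < 36, so c < log_b(a).
Comparing c=1 vs log_b(a)=5.17:
1 < 5.17 => Case 1
Result: T(n) = O(n^(log_2 36)) ~ O(n^5.17)
Master Theorem case = 1


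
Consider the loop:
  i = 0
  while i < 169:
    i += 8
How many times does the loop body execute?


Starting at i = 0, each iteration adds 8.
Iterations until i >= 169:
  Iteration 1: i = 0 -> i = 8
  Iteration 2: i = 8 -> i = 16
  Iteration 3: i = 16 -> i = 24
  Iteration 4: i = 24 -> i = 32
  Iteration 5: i = 32 -> i = 40
  Iteration 6: i = 40 -> i = 48
  Iteration 7: i = 48 -> i = 56
  Iteration 8: i = 56 -> i = 64
  ... continuing ...
Total iterations = ceil(169/8) = 22


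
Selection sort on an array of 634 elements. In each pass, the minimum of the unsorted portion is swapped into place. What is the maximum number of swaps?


Selection sort performs one swap per pass:
  Pass 1: find min in positions 0 to 633, swap with position 0
  Pass 2: find min in positions 1 to 633, swap with position 1
  Pass 3: find min in positions 2 to 633, swap with position 2
  Pass 4: find min in positions 3 to 633, swap with position 3
  Pass 5: find min in positions 4 to 633, swap with position 4
  ... (628 more passes)
Total passes (and swaps) = n - 1 = 634 - 1 = 633


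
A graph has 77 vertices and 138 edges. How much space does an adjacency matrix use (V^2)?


Adjacency matrix: V x V grid of entries
Space = V^2 = 77^2 = 77 * 77 = 5929


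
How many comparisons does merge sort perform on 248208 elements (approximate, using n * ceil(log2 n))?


Recursion depth: ceil(log2(248208)) = 18
Each recursion level merges n = 248208 elements
Total = 248208 * 18 = 4467744


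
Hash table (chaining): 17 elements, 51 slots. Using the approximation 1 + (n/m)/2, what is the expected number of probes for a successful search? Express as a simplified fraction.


Computing expected probes:
alpha = 17/51
= 1 + alpha/2
= 1 + 17/(2*51)
= (2*51 + 17) / (2*51)
= 119/102 = 7/6


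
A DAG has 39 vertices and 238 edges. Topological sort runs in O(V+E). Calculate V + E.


V = 39 (vertex processing)
E = 238 (edge processing)
V + E = 39 + 238 = 277


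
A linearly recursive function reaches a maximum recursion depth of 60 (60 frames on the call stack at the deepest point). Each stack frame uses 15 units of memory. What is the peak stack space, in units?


Maximum recursion depth = 60 frames
Memory per frame = 15 units
Total stack space = depth * frame_size
= 60 * 15 = 900
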